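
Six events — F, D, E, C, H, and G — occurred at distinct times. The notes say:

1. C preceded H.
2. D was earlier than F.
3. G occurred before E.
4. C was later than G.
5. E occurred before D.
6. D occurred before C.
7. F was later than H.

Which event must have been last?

Every other event has a chain of constraints placing it before F, so F is last.

F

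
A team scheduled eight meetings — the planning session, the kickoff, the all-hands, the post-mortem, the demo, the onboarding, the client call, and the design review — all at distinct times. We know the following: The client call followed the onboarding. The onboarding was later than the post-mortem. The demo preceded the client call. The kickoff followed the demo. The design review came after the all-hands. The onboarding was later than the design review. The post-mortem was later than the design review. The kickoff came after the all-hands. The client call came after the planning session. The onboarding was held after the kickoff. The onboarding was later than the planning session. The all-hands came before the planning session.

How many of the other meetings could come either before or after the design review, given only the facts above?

Forced before the design review: the all-hands; forced after the design review: the client call, the onboarding, and the post-mortem.
That leaves the demo, the kickoff, and the planning session with no forced order relative to the design review — 3.

3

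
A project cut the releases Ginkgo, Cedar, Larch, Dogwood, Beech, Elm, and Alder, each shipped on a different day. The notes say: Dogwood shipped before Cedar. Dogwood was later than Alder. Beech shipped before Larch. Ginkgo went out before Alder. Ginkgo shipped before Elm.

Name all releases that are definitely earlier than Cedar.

Directly stated before Cedar: Dogwood.
Alder reaches Cedar via Alder → Dogwood → Cedar.
Ginkgo reaches Cedar via Ginkgo → Alder → Dogwood → Cedar.
No chain forces Larch (or any of the others) ahead of Cedar.

Alder, Dogwood, Ginkgo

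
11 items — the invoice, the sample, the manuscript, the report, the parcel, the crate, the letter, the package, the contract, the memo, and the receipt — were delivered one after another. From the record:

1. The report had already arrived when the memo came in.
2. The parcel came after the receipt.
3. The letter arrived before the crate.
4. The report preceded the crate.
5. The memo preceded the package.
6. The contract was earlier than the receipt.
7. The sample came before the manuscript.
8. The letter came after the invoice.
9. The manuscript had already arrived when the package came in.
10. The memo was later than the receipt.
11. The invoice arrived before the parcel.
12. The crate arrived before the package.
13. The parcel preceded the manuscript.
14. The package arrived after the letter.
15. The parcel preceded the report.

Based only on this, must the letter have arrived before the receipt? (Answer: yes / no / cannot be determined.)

No chain of stated constraints runs from the letter to the receipt, and none runs from the receipt to the letter either.
So the relative order of the letter and the receipt is not fixed by the given facts.

cannot be determined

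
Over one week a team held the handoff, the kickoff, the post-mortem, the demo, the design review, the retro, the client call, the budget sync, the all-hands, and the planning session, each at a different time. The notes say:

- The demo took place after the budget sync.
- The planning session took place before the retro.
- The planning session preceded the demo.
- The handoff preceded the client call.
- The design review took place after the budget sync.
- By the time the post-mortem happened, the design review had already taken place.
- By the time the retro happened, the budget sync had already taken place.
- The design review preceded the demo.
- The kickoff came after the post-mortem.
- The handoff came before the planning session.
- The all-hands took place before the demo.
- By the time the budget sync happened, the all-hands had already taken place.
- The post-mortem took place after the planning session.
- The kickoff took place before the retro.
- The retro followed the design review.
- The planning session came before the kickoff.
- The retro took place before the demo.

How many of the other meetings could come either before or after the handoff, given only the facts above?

3

Forced after the handoff: the client call, the demo, the kickoff, the planning session, the post-mortem, and the retro.
That leaves the all-hands, the budget sync, and the design review with no forced order relative to the handoff — 3.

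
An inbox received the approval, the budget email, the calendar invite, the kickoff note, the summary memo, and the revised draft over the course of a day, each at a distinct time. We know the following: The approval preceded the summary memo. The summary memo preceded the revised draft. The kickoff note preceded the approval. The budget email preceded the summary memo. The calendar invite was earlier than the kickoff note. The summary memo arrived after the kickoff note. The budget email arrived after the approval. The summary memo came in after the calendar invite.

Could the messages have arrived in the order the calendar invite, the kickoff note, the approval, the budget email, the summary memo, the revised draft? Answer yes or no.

Check each stated constraint against the proposed order — e.g. the kickoff note is ahead of the summary memo; the calendar invite is ahead of the summary memo. Every pair is in the required order; nothing is violated.

yes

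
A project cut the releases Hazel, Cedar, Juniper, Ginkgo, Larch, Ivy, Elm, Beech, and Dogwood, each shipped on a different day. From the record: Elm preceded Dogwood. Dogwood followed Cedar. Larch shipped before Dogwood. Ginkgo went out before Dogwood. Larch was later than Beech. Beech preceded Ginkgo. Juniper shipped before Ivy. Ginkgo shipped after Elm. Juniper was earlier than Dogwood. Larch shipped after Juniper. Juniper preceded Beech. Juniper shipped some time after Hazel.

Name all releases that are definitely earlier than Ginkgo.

Beech, Elm, Hazel, Juniper

Directly stated before Ginkgo: Beech and Elm.
Hazel reaches Ginkgo via Hazel → Juniper → Beech → Ginkgo.
Juniper reaches Ginkgo via Juniper → Beech → Ginkgo.
No chain forces Larch (or any of the others) ahead of Ginkgo.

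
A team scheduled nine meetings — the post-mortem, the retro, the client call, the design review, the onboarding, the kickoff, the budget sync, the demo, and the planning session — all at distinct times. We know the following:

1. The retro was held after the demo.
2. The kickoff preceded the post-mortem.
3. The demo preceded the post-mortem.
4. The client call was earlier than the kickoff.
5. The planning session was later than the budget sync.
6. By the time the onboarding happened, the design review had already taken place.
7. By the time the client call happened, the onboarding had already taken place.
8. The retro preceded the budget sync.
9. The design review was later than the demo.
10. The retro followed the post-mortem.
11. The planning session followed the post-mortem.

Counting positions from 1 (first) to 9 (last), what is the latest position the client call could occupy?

4

The client call must come before the budget sync, the kickoff, the planning session, the post-mortem, and the retro — 5 meetings forced after it.
Everything else can be placed before the client call in some valid order, so the client call can sit as late as position 9 − 5 = 4.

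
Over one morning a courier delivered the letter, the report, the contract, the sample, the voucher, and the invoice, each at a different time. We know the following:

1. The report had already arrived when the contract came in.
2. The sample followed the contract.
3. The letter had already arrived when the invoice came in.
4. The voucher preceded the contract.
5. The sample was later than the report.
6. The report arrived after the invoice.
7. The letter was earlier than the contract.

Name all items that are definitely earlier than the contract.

Directly stated before the contract: the letter, the report, and the voucher.
The invoice reaches the contract via the invoice → the report → the contract.
No chain forces the sample ahead of the contract.

the invoice, the letter, the report, the voucher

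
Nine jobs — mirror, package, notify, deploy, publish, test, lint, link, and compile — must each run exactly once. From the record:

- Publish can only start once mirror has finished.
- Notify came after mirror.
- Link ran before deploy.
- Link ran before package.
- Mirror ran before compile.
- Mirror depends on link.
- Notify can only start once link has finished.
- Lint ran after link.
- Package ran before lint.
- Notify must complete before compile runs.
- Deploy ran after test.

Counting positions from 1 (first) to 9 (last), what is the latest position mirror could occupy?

6

Mirror must come before compile, notify, and publish — 3 stages forced after it.
Everything else can be placed before mirror in some valid order, so mirror can sit as late as position 9 − 3 = 6.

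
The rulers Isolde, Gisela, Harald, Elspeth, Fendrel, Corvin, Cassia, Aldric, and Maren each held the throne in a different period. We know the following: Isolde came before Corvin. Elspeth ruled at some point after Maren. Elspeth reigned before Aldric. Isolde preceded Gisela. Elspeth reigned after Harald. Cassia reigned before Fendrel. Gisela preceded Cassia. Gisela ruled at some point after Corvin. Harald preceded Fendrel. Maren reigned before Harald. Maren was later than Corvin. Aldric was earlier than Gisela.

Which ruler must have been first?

Isolde

Isolde has a chain of constraints placing them before every other ruler, so Isolde must be first.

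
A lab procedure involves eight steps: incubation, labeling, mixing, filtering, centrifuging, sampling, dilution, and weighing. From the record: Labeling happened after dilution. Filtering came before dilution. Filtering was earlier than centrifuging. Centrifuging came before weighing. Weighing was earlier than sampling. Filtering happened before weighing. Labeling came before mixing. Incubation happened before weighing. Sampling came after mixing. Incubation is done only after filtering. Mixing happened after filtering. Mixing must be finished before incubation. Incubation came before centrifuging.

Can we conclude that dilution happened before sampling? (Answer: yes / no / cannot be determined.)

Chain the constraints: dilution → labeling → mixing → sampling. Each link is directly stated, so dilution comes before sampling.

yes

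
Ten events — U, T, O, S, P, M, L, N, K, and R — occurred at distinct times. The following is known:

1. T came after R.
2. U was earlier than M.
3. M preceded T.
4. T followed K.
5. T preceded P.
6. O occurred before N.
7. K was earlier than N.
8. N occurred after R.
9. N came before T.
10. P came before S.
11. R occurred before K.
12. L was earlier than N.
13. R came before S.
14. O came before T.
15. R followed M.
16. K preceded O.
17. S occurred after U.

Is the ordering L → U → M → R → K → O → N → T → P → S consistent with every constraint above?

Check each stated constraint against the proposed order — e.g. R is ahead of S; U is ahead of S. Every pair is in the required order; nothing is violated.

yes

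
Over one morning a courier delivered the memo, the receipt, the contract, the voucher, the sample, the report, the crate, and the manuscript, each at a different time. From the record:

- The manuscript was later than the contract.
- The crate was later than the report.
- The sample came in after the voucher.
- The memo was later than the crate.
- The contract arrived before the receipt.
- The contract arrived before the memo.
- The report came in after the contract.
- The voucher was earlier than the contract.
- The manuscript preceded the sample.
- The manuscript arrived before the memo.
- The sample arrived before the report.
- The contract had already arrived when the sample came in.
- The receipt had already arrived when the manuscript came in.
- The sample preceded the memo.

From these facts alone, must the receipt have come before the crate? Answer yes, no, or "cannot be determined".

yes

Chain the constraints: the receipt → the manuscript → the sample → the report → the crate. Each link is directly stated, so the receipt comes before the crate.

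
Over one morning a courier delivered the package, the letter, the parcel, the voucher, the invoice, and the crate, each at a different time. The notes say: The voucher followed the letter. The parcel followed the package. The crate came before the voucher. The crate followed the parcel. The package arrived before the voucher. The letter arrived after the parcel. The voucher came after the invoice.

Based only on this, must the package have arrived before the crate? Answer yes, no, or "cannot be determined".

yes

Chain the constraints: the package → the parcel → the crate. Each link is directly stated, so the package comes before the crate.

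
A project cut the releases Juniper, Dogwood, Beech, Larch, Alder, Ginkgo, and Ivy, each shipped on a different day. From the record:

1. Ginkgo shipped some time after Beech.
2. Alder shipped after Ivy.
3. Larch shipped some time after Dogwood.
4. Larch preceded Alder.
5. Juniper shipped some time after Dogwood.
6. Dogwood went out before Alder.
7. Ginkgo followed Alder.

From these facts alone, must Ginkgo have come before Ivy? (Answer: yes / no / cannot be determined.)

Tracing the constraints gives Ivy → Alder → Ginkgo, so Ivy must come before Ginkgo.
That means Ginkgo cannot be before Ivy.

no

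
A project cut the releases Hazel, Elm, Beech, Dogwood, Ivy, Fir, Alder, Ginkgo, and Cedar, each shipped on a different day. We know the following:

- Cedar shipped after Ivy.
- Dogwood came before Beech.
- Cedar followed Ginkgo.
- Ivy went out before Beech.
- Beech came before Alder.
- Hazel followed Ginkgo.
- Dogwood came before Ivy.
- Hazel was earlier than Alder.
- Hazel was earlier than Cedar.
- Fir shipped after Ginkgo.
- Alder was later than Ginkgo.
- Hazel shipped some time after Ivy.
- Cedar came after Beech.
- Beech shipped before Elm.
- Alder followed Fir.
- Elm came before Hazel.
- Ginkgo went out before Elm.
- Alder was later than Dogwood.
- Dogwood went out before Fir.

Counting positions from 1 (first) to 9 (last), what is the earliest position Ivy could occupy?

2

Dogwood must come before Ivy — 1 forced predecessor.
Nothing else is forced ahead of Ivy, so its earliest slot is position 1 + 1 = 2.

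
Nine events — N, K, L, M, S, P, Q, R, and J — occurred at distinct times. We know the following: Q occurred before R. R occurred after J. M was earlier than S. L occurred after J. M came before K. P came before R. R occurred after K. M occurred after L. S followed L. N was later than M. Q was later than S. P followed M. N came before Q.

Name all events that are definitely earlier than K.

Directly stated before K: M.
J reaches K via J → L → M → K.
L reaches K via L → M → K.
No chain forces R (or any of the others) ahead of K.

J, L, M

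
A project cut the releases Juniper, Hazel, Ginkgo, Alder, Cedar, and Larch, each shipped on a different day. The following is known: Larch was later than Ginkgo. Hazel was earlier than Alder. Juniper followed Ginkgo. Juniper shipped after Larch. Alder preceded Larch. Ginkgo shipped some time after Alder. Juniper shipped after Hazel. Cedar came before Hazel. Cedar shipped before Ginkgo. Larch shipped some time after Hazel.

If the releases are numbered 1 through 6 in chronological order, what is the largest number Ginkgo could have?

4

Ginkgo must come before Juniper and Larch — 2 releases forced after it.
Everything else can be placed before Ginkgo in some valid order, so Ginkgo can sit as late as position 6 − 2 = 4.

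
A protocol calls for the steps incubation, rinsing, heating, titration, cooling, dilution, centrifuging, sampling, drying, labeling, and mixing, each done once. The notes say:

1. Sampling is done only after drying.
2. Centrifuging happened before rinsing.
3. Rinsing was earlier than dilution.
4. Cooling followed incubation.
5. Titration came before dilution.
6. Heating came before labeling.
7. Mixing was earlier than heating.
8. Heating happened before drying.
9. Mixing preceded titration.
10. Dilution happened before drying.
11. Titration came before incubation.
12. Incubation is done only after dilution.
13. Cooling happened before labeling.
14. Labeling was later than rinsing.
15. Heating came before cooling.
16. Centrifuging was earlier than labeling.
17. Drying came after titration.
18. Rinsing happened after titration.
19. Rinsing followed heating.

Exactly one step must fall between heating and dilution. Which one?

rinsing

Tracing the constraints gives heating → rinsing → dilution, so rinsing sits after heating and before dilution.
No other step is forced both after heating and before dilution.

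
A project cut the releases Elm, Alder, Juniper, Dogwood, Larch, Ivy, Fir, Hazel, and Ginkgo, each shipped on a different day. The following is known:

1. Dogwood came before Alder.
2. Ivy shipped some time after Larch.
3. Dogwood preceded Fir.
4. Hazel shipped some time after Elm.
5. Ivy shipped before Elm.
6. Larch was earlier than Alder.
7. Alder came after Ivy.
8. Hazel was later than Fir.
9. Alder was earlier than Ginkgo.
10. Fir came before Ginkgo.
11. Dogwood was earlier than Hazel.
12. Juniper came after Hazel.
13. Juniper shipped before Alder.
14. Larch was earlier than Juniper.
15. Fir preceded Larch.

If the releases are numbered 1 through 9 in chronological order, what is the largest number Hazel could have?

Hazel must come before Alder, Ginkgo, and Juniper — 3 releases forced after it.
Everything else can be placed before Hazel in some valid order, so Hazel can sit as late as position 9 − 3 = 6.

6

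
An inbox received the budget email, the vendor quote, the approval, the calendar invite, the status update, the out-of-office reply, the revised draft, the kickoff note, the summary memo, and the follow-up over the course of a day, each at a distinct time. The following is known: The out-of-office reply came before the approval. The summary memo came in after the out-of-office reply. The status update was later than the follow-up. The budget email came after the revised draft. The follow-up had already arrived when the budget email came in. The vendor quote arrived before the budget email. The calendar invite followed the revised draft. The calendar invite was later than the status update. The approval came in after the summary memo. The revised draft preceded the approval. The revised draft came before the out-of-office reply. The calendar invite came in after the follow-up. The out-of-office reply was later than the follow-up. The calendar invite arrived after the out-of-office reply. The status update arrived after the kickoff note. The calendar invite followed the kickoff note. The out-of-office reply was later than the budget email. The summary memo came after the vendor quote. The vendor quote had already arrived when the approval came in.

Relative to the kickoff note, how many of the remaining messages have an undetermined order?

Forced after the kickoff note: the calendar invite and the status update.
That leaves the approval, the budget email, the follow-up, the out-of-office reply, the revised draft, the summary memo, and the vendor quote with no forced order relative to the kickoff note — 7.

7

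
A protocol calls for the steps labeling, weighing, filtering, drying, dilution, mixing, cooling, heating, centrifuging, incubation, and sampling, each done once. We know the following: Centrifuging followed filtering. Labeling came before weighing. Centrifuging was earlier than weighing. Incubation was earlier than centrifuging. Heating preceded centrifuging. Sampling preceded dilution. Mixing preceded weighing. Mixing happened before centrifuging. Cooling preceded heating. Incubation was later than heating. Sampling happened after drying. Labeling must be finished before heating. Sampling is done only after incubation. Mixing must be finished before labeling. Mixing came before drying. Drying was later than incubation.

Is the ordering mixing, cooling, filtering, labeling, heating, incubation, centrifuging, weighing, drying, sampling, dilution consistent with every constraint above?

yes

Check each stated constraint against the proposed order — e.g. mixing is ahead of weighing; mixing is ahead of drying. Every pair is in the required order; nothing is violated.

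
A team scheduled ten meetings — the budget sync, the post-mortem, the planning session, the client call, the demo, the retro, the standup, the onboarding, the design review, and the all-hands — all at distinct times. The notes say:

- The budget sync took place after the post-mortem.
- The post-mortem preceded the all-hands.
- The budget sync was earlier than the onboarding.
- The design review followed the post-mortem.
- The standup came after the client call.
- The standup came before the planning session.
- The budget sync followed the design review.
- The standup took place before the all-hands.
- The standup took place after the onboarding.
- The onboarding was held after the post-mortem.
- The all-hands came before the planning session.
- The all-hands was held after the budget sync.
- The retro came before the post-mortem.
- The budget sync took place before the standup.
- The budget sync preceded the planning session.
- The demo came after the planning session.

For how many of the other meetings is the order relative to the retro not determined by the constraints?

Forced after the retro: the all-hands, the budget sync, the demo, the design review, the onboarding, the planning session, the post-mortem, and the standup.
That leaves the client call with no forced order relative to the retro — 1.

1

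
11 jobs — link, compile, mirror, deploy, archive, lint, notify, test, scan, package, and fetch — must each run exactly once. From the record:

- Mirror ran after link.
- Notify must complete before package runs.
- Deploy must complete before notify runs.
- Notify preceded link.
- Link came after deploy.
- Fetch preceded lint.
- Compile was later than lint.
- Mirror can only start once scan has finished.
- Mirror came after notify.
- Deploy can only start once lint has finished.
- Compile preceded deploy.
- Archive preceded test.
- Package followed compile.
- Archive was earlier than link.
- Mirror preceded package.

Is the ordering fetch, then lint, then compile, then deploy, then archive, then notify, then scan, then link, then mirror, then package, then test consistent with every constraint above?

yes

Check each stated constraint against the proposed order — e.g. archive is ahead of test; compile is ahead of package. Every pair is in the required order; nothing is violated.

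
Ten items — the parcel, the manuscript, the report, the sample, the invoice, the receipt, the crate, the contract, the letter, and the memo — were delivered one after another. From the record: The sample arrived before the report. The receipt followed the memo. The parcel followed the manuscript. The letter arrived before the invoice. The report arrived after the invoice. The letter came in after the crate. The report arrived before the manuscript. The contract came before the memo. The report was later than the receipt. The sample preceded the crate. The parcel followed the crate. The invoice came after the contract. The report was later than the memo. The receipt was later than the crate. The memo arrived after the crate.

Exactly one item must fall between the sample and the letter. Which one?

the crate

Tracing the constraints gives the sample → the crate → the letter, so the crate sits after the sample and before the letter.
No other item is forced both after the sample and before the letter.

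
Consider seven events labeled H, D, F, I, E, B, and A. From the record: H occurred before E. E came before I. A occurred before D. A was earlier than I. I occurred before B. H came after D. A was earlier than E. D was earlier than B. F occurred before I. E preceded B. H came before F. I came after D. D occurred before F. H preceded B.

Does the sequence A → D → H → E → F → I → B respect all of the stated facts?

yes

Check each stated constraint against the proposed order — e.g. D is ahead of B; A is ahead of I. Every pair is in the required order; nothing is violated.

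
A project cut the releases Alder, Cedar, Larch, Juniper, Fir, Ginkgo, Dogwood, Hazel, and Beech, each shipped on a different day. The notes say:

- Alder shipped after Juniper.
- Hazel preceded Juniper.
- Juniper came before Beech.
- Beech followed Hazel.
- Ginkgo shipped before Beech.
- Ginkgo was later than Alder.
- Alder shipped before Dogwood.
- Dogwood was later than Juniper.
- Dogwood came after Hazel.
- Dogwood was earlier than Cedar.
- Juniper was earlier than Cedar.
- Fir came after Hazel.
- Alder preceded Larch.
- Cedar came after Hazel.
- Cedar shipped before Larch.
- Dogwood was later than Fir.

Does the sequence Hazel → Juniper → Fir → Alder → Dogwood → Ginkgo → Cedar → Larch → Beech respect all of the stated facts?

yes

Check each stated constraint against the proposed order — e.g. Juniper is ahead of Beech; Hazel is ahead of Beech. Every pair is in the required order; nothing is violated.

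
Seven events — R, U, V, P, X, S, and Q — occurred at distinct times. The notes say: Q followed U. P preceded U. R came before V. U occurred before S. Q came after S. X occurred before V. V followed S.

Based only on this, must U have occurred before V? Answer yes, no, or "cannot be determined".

yes

Chain the constraints: U → S → V. Each link is directly stated, so U comes before V.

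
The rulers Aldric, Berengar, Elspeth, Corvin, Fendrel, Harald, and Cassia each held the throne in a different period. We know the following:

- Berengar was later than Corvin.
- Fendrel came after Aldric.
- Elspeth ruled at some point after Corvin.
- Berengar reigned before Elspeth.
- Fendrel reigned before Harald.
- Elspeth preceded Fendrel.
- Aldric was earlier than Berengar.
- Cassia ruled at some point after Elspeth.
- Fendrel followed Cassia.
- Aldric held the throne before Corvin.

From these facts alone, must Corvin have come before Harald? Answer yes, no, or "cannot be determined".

Chain the constraints: Corvin → Elspeth → Fendrel → Harald. Each link is directly stated, so Corvin comes before Harald.

yes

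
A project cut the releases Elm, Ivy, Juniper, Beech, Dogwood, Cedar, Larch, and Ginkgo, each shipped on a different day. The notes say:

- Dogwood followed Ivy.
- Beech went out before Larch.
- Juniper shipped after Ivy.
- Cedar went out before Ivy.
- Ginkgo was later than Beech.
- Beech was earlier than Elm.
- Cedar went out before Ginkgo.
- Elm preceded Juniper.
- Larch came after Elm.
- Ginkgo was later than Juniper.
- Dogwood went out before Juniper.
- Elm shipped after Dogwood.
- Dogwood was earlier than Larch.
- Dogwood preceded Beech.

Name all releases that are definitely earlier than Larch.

Beech, Cedar, Dogwood, Elm, Ivy

Directly stated before Larch: Beech, Dogwood, and Elm.
Cedar reaches Larch via Cedar → Ivy → Dogwood → Larch.
Ivy reaches Larch via Ivy → Dogwood → Larch.
No chain forces Juniper (or any of the others) ahead of Larch.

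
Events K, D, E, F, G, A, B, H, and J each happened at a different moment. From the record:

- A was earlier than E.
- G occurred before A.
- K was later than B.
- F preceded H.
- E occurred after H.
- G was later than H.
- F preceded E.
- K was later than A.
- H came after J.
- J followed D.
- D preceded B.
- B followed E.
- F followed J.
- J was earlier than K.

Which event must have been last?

Every other event has a chain of constraints placing it before K, so K is last.

K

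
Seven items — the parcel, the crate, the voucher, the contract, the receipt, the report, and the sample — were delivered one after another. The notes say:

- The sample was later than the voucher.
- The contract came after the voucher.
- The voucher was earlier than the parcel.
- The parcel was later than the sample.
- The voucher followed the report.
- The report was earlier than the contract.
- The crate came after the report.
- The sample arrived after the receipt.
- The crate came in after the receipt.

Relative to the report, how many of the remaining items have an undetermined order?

Forced after the report: the contract, the crate, the parcel, the sample, and the voucher.
That leaves the receipt with no forced order relative to the report — 1.

1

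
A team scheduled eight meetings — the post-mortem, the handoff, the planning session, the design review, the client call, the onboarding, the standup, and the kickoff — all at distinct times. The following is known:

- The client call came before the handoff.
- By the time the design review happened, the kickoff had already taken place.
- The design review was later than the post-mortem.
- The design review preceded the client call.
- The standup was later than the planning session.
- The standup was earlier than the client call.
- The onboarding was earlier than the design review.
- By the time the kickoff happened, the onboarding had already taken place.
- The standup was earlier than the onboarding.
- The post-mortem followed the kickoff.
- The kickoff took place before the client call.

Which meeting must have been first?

the planning session

The planning session has a chain of constraints placing it before every other meeting, so the planning session must be first.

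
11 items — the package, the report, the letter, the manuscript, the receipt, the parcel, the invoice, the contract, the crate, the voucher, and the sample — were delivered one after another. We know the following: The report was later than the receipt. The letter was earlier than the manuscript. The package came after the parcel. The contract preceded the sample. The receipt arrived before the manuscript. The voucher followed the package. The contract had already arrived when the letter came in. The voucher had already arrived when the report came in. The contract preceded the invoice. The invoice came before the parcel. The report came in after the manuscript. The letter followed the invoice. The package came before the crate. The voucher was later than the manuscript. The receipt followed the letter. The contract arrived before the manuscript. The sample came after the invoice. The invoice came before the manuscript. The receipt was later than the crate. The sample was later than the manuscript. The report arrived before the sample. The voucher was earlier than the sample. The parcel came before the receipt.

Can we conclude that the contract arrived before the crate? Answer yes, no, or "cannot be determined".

yes

Chain the constraints: the contract → the invoice → the parcel → the package → the crate. Each link is directly stated, so the contract comes before the crate.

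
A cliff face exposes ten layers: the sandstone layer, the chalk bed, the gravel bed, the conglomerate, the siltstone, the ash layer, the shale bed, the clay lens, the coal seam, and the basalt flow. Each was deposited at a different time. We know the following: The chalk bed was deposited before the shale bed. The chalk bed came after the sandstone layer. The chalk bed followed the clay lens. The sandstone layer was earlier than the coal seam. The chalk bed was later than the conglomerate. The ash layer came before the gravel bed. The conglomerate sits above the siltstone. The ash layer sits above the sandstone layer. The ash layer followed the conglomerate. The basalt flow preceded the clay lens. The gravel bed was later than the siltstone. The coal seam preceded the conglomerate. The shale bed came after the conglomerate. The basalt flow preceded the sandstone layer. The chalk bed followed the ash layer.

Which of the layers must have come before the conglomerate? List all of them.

the basalt flow, the coal seam, the sandstone layer, the siltstone

Directly stated before the conglomerate: the coal seam and the siltstone.
The basalt flow reaches the conglomerate via the basalt flow → the sandstone layer → the coal seam → the conglomerate.
The sandstone layer reaches the conglomerate via the sandstone layer → the coal seam → the conglomerate.
No chain forces the shale bed (or any of the others) ahead of the conglomerate.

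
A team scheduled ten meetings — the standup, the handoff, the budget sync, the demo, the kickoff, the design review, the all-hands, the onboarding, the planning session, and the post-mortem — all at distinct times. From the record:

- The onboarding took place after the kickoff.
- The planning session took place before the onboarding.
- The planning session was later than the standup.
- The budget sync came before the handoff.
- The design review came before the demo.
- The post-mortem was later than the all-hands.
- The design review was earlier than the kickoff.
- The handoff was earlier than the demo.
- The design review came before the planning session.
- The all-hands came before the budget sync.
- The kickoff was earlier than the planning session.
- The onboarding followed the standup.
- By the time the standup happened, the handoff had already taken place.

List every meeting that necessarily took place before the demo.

Directly stated before the demo: the design review and the handoff.
The all-hands reaches the demo via the all-hands → the budget sync → the handoff → the demo.
The budget sync reaches the demo via the budget sync → the handoff → the demo.
No chain forces the standup (or any of the others) ahead of the demo.

the all-hands, the budget sync, the design review, the handoff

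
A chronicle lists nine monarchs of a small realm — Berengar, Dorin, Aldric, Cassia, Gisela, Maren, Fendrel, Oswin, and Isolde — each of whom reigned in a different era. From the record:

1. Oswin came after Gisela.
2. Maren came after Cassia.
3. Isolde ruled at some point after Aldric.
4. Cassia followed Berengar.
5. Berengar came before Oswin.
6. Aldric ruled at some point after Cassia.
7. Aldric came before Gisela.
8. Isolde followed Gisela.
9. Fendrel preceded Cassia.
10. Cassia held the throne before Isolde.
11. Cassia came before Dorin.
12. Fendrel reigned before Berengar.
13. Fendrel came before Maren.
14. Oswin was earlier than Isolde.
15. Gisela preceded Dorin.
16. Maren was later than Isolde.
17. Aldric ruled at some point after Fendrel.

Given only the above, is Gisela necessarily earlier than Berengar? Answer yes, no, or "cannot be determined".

no

Tracing the constraints gives Berengar → Cassia → Aldric → Gisela, so Berengar must come before Gisela.
That means Gisela cannot be before Berengar.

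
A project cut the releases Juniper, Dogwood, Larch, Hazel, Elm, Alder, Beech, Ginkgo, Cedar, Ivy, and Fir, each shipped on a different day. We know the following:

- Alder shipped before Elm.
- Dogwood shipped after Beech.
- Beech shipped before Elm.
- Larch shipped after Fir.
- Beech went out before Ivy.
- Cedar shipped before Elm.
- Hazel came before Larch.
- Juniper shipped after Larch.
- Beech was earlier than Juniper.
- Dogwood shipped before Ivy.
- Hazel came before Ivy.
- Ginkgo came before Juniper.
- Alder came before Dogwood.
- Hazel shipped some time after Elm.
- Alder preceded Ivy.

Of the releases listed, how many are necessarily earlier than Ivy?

6

Directly stated before Ivy: Alder, Beech, Dogwood, and Hazel.
Cedar reaches Ivy via Cedar → Elm → Hazel → Ivy.
Elm reaches Ivy via Elm → Hazel → Ivy.
That's Alder, Beech, Cedar, Dogwood, Elm, and Hazel — 6 in all.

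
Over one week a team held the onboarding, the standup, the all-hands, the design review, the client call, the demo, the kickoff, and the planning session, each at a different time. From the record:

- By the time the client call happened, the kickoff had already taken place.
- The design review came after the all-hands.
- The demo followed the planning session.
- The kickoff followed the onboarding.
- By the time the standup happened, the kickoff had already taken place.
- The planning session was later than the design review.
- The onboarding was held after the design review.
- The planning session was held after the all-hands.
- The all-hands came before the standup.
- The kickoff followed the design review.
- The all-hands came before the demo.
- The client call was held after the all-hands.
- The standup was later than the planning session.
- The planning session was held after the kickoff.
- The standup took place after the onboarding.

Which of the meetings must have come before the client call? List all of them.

Directly stated before the client call: the all-hands and the kickoff.
The design review reaches the client call via the design review → the kickoff → the client call.
The onboarding reaches the client call via the onboarding → the kickoff → the client call.

the all-hands, the design review, the kickoff, the onboarding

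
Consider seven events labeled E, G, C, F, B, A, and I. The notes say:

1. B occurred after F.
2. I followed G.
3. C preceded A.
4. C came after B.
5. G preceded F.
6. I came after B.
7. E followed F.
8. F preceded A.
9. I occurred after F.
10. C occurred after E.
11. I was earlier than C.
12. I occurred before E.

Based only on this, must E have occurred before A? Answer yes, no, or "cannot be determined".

yes

Chain the constraints: E → C → A. Each link is directly stated, so E comes before A.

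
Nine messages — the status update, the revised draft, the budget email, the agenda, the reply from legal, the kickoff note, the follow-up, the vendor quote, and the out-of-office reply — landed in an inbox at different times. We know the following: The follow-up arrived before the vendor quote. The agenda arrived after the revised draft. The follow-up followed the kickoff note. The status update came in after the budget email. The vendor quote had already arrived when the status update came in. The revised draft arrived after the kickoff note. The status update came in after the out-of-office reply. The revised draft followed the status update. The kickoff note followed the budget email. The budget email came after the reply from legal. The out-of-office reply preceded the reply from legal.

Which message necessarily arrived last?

Every other message has a chain of constraints placing it before the agenda, so the agenda is last.

the agenda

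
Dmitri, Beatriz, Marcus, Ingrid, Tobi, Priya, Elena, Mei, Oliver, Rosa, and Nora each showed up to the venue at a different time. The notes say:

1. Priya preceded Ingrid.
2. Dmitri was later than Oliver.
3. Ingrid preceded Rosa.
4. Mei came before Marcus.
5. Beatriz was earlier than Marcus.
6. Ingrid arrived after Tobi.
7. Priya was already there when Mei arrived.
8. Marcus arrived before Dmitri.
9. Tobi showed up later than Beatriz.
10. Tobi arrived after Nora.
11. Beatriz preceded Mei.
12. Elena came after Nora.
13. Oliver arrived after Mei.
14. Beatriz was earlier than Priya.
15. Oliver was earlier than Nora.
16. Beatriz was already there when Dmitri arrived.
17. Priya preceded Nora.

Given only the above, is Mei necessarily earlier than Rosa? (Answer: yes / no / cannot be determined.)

yes

Chain the constraints: Mei → Oliver → Nora → Tobi → Ingrid → Rosa. Each link is directly stated, so Mei comes before Rosa.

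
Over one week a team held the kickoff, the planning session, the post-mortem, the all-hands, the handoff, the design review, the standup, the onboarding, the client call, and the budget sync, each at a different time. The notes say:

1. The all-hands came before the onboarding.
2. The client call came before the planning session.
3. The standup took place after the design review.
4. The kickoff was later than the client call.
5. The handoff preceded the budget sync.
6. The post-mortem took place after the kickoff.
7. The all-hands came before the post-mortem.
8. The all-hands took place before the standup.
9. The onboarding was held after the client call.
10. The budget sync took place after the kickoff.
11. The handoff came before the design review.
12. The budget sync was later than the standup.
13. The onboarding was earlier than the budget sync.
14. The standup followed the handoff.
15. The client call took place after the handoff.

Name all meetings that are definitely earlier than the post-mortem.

Directly stated before the post-mortem: the all-hands and the kickoff.
The client call reaches the post-mortem via the client call → the kickoff → the post-mortem.
The handoff reaches the post-mortem via the handoff → the client call → the kickoff → the post-mortem.
No chain forces the onboarding (or any of the others) ahead of the post-mortem.

the all-hands, the client call, the handoff, the kickoff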